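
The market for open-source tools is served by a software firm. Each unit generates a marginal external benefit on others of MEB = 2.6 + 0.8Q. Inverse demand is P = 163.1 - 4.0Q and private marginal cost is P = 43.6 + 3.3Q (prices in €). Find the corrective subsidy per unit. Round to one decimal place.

Social marginal cost = private MC − MEB = 41.0 + 2.5Q.
Set SMC = demand: 41.0 + 2.5Q = 163.1 - 4.0Q → Q* = 18.7846.
The Pigouvian subsidy equals MEB at Q*: 2.6 + 0.8×18.7846 = 17.6277.

subsidy = €17.6 per unit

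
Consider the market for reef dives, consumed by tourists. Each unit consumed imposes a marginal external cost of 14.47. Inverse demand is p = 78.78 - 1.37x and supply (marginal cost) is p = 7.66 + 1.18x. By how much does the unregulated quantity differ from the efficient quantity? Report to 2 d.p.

Market equilibrium (private): 7.66 + 1.18x = 78.78 - 1.37x → x_m = 27.8902.
Social marginal benefit = demand − MEC = 64.31 - 1.37x.
Set SMB = MC: 64.31 - 1.37x = 7.66 + 1.18x → x* = 22.2157.
Gap = |27.8902 − 22.2157| = 5.6745.

5.67 units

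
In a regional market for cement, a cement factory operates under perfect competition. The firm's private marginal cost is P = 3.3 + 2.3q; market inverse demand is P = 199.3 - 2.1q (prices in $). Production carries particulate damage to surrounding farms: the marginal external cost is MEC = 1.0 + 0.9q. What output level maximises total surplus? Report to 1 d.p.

Social marginal cost = private MC + MEC = 4.3 + 3.2q.
Set SMC = demand: 4.3 + 3.2q = 199.3 - 2.1q → q* = 36.7925.

q* = 36.8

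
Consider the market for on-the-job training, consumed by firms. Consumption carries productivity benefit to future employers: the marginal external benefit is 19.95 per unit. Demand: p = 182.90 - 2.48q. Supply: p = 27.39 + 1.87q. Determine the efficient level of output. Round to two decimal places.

Social marginal benefit = demand + MEB = 202.85 - 2.48q.
Set SMB = MC: 202.85 - 2.48q = 27.39 + 1.87q → q* = 40.3356.

q* = 40.34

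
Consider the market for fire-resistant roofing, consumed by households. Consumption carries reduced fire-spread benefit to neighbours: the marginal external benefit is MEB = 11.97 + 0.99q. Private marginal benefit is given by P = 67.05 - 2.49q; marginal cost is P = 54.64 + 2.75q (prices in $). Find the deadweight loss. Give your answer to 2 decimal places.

Market equilibrium (private): 54.64 + 2.75q = 67.05 - 2.49q → q_m = 2.3683.
Social marginal benefit = demand + MEB = 79.02 - 1.50q.
Set SMB = MC: 79.02 - 1.50q = 54.64 + 2.75q → q* = 5.7365.
Height of the DWL triangle at q_m is SMB(q_m) − MC(q_m) = MEB(q_m) = 14.3146.
DWL = ½ × 3.3682 × 14.3146 = 24.1072.

DWL = $24.11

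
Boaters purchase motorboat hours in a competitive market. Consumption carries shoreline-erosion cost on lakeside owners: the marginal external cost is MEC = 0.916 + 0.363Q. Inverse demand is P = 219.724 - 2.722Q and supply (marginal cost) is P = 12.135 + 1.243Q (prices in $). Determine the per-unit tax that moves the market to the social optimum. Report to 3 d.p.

tax = $18.250 per unit

Social marginal benefit = demand − MEC = 218.808 - 3.085Q.
Set SMB = MC: 218.808 - 3.085Q = 12.135 + 1.243Q → Q* = 47.7525.
The Pigouvian tax equals MEC at Q*: 0.916 + 0.363×47.7525 = 18.2502.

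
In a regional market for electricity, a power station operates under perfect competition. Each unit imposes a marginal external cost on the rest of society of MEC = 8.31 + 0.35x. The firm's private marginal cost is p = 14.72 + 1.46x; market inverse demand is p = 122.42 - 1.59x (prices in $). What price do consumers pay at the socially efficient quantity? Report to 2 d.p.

Social marginal cost = private MC + MEC = 23.03 + 1.81x.
Set SMC = demand: 23.03 + 1.81x = 122.42 - 1.59x → x* = 29.2324.
Consumer price on the demand curve at x*: 122.42 − 1.59×29.2324 = 75.9405.

P = $75.94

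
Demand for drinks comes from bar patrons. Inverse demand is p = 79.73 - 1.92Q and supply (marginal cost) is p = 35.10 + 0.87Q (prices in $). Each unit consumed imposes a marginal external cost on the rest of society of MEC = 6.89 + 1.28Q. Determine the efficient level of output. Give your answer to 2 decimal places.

Social marginal benefit = demand − MEC = 72.84 - 3.20Q.
Set SMB = MC: 72.84 - 3.20Q = 35.10 + 0.87Q → Q* = 9.2727.

Q* = 9.27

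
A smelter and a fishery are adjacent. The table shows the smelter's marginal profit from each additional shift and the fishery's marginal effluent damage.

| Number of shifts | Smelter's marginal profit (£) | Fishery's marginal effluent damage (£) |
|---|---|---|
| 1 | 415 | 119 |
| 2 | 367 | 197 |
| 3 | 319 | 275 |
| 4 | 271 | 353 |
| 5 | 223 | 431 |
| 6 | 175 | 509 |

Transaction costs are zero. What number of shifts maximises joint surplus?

3

Bargaining reaches the level where marginal profit last exceeds marginal effluent damage.
That holds through level 3 (319 ≥ 275) but not at 4 (271 < 353).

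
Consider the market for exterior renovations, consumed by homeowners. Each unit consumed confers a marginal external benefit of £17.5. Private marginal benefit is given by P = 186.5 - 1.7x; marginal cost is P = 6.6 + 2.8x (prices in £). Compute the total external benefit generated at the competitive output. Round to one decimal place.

Market equilibrium (private): 6.6 + 2.8x = 186.5 - 1.7x → x_m = 39.9778.
Total external benefit = MEB × x_m = 17.5 × 39.9778 = 699.6115.

£699.6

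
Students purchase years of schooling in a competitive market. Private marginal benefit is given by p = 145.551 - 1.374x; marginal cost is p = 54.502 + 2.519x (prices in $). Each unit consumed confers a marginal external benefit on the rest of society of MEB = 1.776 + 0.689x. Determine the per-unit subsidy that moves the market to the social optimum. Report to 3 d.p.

Social marginal benefit = demand + MEB = 147.327 - 0.685x.
Set SMB = MC: 147.327 - 0.685x = 54.502 + 2.519x → x* = 28.9716.
The Pigouvian subsidy equals MEB at x*: 1.776 + 0.689×28.9716 = 21.7374.

subsidy = $21.737 per unit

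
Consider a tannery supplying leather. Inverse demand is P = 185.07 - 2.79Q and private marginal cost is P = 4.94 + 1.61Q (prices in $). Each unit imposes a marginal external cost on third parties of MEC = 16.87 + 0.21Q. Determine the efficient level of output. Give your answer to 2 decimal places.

Q* = 35.41

Social marginal cost = private MC + MEC = 21.81 + 1.82Q.
Set SMC = demand: 21.81 + 1.82Q = 185.07 - 2.79Q → Q* = 35.4143.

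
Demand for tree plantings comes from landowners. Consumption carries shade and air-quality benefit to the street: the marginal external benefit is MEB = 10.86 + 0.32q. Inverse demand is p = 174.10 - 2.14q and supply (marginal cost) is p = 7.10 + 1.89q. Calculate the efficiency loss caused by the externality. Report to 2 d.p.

DWL = 78.41

Market equilibrium (private): 7.10 + 1.89q = 174.10 - 2.14q → q_m = 41.4392.
Social marginal benefit = demand + MEB = 184.96 - 1.82q.
Set SMB = MC: 184.96 - 1.82q = 7.10 + 1.89q → q* = 47.9407.
The welfare-loss triangle has base |q_m − q*| and height MEB(q_m) (the vertical gap between SMB and MC is zero at q* and MEB at q_m).
DWL = ½ × 6.5015 × 24.1205 = 78.4097.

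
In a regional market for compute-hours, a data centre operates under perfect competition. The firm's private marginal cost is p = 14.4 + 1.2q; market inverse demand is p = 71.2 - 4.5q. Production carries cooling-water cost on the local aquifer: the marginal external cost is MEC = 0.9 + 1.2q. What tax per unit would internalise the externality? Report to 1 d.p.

Social marginal cost = private MC + MEC = 15.3 + 2.4q.
Set SMC = demand: 15.3 + 2.4q = 71.2 - 4.5q → q* = 8.1014.
The Pigouvian tax equals MEC at q*: 0.9 + 1.2×8.1014 = 10.6217.

tax = 10.6 per unit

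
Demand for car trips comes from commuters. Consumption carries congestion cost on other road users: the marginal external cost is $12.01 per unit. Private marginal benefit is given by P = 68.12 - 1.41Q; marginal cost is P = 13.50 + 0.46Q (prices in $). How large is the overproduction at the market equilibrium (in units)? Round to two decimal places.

6.42 units

Market equilibrium (private): 13.50 + 0.46Q = 68.12 - 1.41Q → Q_m = 29.2086.
Social marginal benefit = demand − MEC = 56.11 - 1.41Q.
Set SMB = MC: 56.11 - 1.41Q = 13.50 + 0.46Q → Q* = 22.7861.
Gap = |29.2086 − 22.7861| = 6.4225.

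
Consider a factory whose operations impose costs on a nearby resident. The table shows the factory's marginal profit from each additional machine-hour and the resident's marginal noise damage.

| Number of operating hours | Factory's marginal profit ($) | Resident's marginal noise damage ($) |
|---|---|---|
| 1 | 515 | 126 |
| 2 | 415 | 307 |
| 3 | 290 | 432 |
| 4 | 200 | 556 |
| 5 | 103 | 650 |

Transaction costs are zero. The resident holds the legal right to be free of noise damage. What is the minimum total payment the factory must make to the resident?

Efficient level: marginal profit ≥ marginal noise damage through level 2, so k* = 2.
With the resident holding the right, the factory must at least compensate total damage at k*: 126 + 307 = 433.

$433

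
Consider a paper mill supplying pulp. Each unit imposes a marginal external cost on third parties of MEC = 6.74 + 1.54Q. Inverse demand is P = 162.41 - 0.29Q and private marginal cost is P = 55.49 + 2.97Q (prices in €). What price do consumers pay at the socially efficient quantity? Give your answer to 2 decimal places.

Social marginal cost = private MC + MEC = 62.23 + 4.51Q.
Set SMC = demand: 62.23 + 4.51Q = 162.41 - 0.29Q → Q* = 20.8708.
Consumer price on the demand curve at Q*: 162.41 − 0.29×20.8708 = 156.3575.

P = €156.36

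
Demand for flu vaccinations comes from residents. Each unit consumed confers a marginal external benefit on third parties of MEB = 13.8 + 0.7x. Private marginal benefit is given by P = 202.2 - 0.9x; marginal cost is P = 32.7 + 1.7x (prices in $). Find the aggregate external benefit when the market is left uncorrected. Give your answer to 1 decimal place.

Market equilibrium (private): 32.7 + 1.7x = 202.2 - 0.9x → x_m = 65.1923.
Total external benefit = ∫₀^{x_m} (13.8 + 0.7x) dx = 13.8×65.1923 + ½×0.7×65.1923² = 2387.1663.

$2387.2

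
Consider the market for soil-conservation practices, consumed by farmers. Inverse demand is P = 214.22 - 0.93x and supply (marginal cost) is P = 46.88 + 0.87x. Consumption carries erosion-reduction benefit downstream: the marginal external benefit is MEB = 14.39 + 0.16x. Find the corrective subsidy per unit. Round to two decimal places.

Social marginal benefit = demand + MEB = 228.61 - 0.77x.
Set SMB = MC: 228.61 - 0.77x = 46.88 + 0.87x → x* = 110.8110.
The Pigouvian subsidy equals MEB at x*: 14.39 + 0.16×110.8110 = 32.1198.

subsidy = 32.12 per unit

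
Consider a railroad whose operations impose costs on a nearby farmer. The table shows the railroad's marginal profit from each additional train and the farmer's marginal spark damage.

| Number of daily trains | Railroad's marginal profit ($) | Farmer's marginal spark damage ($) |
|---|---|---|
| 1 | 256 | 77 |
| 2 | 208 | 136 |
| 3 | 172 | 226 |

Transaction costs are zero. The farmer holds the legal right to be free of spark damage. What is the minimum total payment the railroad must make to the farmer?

$213

Efficient level: marginal profit ≥ marginal spark damage through level 2, so k* = 2.
With the farmer holding the right, the railroad must at least compensate total damage at k*: 77 + 136 = 213.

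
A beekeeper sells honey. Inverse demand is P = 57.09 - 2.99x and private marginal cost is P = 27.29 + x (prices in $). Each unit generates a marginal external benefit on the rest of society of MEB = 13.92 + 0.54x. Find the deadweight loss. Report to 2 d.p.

Market equilibrium (private): 27.29 + x = 57.09 - 2.99x → x_m = 7.4687.
Social marginal cost = private MC − MEB = 13.37 + 0.46x.
Set SMC = demand: 13.37 + 0.46x = 57.09 - 2.99x → x* = 12.6725.
The welfare-loss triangle has base |x_m − x*| and height MEB(x_m) (the vertical gap between SMC and demand is zero at x* and MEB at x_m).
DWL = ½ × 5.2038 × 17.9531 = 46.7122.

DWL = $46.71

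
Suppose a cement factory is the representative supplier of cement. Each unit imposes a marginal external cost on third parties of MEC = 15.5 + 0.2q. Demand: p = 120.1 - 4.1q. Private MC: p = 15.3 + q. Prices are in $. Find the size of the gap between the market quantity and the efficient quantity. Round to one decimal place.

Market equilibrium (private): 15.3 + q = 120.1 - 4.1q → q_m = 20.5490.
Social marginal cost = private MC + MEC = 30.8 + 1.2q.
Set SMC = demand: 30.8 + 1.2q = 120.1 - 4.1q → q* = 16.8491.
Gap = |20.5490 − 16.8491| = 3.6999.

3.7 units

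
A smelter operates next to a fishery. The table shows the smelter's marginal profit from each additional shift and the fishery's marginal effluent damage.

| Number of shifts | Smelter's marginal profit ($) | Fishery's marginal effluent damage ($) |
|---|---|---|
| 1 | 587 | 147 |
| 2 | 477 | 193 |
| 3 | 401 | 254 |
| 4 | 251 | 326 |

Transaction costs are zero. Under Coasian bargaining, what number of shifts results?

3

Bargaining reaches the level where marginal profit last exceeds marginal effluent damage.
That holds through level 3 (401 ≥ 254) but not at 4 (251 < 326).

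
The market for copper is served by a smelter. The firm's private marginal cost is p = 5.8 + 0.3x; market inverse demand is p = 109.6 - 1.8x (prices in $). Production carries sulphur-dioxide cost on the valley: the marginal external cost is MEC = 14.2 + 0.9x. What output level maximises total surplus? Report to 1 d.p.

x* = 29.9

Social marginal cost = private MC + MEC = 20.0 + 1.2x.
Set SMC = demand: 20.0 + 1.2x = 109.6 - 1.8x → x* = 29.8667.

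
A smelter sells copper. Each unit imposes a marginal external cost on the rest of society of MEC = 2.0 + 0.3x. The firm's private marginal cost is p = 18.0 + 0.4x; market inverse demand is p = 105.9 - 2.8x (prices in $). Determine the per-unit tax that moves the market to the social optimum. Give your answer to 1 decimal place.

tax = $9.4 per unit

Social marginal cost = private MC + MEC = 20.0 + 0.7x.
Set SMC = demand: 20.0 + 0.7x = 105.9 - 2.8x → x* = 24.5429.
The Pigouvian tax equals MEC at x*: 2.0 + 0.3×24.5429 = 9.3629.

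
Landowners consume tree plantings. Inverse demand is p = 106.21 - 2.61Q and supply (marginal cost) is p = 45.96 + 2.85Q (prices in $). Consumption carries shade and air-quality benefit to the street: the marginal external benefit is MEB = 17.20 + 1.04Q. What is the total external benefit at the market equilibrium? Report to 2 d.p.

Market equilibrium (private): 45.96 + 2.85Q = 106.21 - 2.61Q → Q_m = 11.0348.
Total external benefit = ∫₀^{Q_m} (17.20 + 1.04Q) dQ = 17.20×11.0348 + ½×1.04×11.0348² = 253.1173.

$253.12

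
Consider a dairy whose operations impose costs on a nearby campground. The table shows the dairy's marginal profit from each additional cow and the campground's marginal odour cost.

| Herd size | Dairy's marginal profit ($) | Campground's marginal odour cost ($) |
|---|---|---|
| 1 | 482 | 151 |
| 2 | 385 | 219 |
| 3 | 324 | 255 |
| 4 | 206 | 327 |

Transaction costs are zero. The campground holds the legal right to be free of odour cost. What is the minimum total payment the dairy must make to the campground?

Efficient level: marginal profit ≥ marginal odour cost through level 3, so k* = 3.
With the campground holding the right, the dairy must at least compensate total damage at k*: 151 + 219 + 255 = 625.

$625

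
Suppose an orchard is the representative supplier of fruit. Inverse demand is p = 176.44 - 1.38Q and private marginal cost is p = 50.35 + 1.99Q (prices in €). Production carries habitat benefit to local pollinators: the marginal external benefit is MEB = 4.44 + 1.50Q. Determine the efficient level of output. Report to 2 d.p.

Social marginal cost = private MC − MEB = 45.91 + 0.49Q.
Set SMC = demand: 45.91 + 0.49Q = 176.44 - 1.38Q → Q* = 69.8021.

Q* = 69.80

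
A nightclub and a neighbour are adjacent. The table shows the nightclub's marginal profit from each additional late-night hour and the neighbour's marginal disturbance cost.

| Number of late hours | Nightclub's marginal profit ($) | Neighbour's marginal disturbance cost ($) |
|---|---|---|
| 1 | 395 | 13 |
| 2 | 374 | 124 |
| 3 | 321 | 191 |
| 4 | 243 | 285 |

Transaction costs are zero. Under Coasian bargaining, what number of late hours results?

3

Bargaining reaches the level where marginal profit last exceeds marginal disturbance cost.
That holds through level 3 (321 ≥ 191) but not at 4 (243 < 285).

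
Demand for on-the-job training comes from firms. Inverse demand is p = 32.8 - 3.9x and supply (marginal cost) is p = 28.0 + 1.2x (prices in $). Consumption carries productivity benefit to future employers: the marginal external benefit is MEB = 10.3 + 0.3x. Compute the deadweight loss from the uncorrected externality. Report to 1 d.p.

Market equilibrium (private): 28.0 + 1.2x = 32.8 - 3.9x → x_m = 0.9412.
Social marginal benefit = demand + MEB = 43.1 - 3.6x.
Set SMB = MC: 43.1 - 3.6x = 28.0 + 1.2x → x* = 3.1458.
Height of the DWL triangle at x_m is SMB(x_m) − MC(x_m) = MEB(x_m) = 10.5824.
DWL = ½ × 2.2046 × 10.5824 = 11.6650.

DWL = $11.7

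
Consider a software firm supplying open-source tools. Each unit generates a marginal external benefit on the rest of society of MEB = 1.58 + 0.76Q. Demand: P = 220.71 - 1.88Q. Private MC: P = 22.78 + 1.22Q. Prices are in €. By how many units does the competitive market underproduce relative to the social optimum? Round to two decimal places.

21.41 units

Market equilibrium (private): 22.78 + 1.22Q = 220.71 - 1.88Q → Q_m = 63.8484.
Social marginal cost = private MC − MEB = 21.20 + 0.46Q.
Set SMC = demand: 21.20 + 0.46Q = 220.71 - 1.88Q → Q* = 85.2607.
Gap = |63.8484 − 85.2607| = 21.4123.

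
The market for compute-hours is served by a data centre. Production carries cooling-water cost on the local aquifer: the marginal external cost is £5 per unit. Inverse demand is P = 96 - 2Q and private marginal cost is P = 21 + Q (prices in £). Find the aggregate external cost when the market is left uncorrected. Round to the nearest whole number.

Market equilibrium (private): 21 + Q = 96 - 2Q → Q_m = 25.0000.
Total external cost = MEC × Q_m = 5 × 25.0000 = 125.0000.

£125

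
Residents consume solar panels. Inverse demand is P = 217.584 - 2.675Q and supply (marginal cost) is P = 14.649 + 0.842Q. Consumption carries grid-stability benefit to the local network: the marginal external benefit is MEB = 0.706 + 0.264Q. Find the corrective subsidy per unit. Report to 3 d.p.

Social marginal benefit = demand + MEB = 218.290 - 2.411Q.
Set SMB = MC: 218.290 - 2.411Q = 14.649 + 0.842Q → Q* = 62.6010.
The Pigouvian subsidy equals MEB at Q*: 0.706 + 0.264×62.6010 = 17.2327.

subsidy = 17.233 per unit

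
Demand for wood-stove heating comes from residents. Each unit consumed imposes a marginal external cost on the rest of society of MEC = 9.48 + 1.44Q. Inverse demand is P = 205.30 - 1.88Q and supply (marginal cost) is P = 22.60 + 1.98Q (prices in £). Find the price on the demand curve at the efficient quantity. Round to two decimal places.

Social marginal benefit = demand − MEC = 195.82 - 3.32Q.
Set SMB = MC: 195.82 - 3.32Q = 22.60 + 1.98Q → Q* = 32.6830.
Consumer price on the demand curve at Q*: 205.30 − 1.88×32.6830 = 143.8560.

P = £143.86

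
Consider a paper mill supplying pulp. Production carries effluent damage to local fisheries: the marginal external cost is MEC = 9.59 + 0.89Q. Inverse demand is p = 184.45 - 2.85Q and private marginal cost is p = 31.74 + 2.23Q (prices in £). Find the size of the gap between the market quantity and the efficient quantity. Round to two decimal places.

Market equilibrium (private): 31.74 + 2.23Q = 184.45 - 2.85Q → Q_m = 30.0610.
Social marginal cost = private MC + MEC = 41.33 + 3.12Q.
Set SMC = demand: 41.33 + 3.12Q = 184.45 - 2.85Q → Q* = 23.9732.
Gap = |30.0610 − 23.9732| = 6.0878.

6.09 units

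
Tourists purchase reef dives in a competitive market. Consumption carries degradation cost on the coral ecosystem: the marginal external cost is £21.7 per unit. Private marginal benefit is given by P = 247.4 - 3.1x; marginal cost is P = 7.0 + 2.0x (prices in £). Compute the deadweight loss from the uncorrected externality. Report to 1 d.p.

Market equilibrium (private): 7.0 + 2.0x = 247.4 - 3.1x → x_m = 47.1373.
Social marginal benefit = demand − MEC = 225.7 - 3.1x.
Set SMB = MC: 225.7 - 3.1x = 7.0 + 2.0x → x* = 42.8824.
The welfare-loss triangle has base |x_m − x*| and height MEC(x_m) (the vertical gap between SMB and MC is zero at x* and MEC at x_m).
DWL = ½ × 4.2549 × 21.7000 = 46.1657.

DWL = £46.2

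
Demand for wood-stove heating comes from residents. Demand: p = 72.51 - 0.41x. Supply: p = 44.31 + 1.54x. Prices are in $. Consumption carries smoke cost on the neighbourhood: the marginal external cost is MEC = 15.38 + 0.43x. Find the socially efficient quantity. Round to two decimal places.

x* = 5.39

Social marginal benefit = demand − MEC = 57.13 - 0.84x.
Set SMB = MC: 57.13 - 0.84x = 44.31 + 1.54x → x* = 5.3866.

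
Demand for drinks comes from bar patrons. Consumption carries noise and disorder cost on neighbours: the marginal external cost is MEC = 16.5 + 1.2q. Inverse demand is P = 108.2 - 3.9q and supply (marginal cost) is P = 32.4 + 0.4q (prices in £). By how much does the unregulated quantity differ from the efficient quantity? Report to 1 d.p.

6.8 units

Market equilibrium (private): 32.4 + 0.4q = 108.2 - 3.9q → q_m = 17.6279.
Social marginal benefit = demand − MEC = 91.7 - 5.1q.
Set SMB = MC: 91.7 - 5.1q = 32.4 + 0.4q → q* = 10.7818.
Gap = |17.6279 − 10.7818| = 6.8461.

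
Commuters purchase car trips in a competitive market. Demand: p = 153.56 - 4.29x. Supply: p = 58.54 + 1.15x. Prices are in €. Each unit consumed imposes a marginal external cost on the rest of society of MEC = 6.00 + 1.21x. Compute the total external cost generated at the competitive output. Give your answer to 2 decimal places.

€289.38

Market equilibrium (private): 58.54 + 1.15x = 153.56 - 4.29x → x_m = 17.4669.
Total external cost = ∫₀^{x_m} (6.00 + 1.21x) dx = 6.00×17.4669 + ½×1.21×17.4669² = 289.3824.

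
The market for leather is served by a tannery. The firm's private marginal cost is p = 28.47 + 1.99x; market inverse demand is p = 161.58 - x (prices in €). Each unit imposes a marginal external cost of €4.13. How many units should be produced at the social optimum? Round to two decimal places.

Social marginal cost = private MC + MEC = 32.60 + 1.99x.
Set SMC = demand: 32.60 + 1.99x = 161.58 - x → x* = 43.1371.

x* = 43.14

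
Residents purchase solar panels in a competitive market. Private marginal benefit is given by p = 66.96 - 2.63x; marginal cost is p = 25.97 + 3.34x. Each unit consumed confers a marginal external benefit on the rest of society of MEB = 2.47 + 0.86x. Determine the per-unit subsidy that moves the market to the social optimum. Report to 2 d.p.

Social marginal benefit = demand + MEB = 69.43 - 1.77x.
Set SMB = MC: 69.43 - 1.77x = 25.97 + 3.34x → x* = 8.5049.
The Pigouvian subsidy equals MEB at x*: 2.47 + 0.86×8.5049 = 9.7842.

subsidy = 9.78 per unit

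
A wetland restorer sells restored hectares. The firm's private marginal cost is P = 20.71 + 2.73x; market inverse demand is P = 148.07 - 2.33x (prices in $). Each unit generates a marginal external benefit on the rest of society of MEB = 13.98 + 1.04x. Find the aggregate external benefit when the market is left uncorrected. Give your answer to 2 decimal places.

$681.31

Market equilibrium (private): 20.71 + 2.73x = 148.07 - 2.33x → x_m = 25.1700.
Total external benefit = ∫₀^{x_m} (13.98 + 1.04x) dx = 13.98×25.1700 + ½×1.04×25.1700² = 681.3116.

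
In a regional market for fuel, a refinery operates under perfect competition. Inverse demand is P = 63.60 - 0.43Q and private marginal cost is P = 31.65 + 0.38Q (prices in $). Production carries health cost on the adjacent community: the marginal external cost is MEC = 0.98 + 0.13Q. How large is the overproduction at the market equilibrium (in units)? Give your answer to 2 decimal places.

6.50 units

Market equilibrium (private): 31.65 + 0.38Q = 63.60 - 0.43Q → Q_m = 39.4444.
Social marginal cost = private MC + MEC = 32.63 + 0.51Q.
Set SMC = demand: 32.63 + 0.51Q = 63.60 - 0.43Q → Q* = 32.9468.
Gap = |39.4444 − 32.9468| = 6.4976.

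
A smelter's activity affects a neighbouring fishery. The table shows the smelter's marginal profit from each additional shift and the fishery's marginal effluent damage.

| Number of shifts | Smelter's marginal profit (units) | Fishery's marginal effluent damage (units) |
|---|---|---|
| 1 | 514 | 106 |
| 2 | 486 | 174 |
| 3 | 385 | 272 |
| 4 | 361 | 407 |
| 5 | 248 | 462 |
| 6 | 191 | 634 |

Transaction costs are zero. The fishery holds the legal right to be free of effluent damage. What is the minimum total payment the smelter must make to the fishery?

Efficient level: marginal profit ≥ marginal effluent damage through level 3, so k* = 3.
With the fishery holding the right, the smelter must at least compensate total damage at k*: 106 + 174 + 272 = 552.

552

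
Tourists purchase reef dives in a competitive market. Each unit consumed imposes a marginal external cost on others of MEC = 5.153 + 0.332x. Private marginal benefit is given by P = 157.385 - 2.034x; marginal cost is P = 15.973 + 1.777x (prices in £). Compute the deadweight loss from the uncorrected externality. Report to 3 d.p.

Market equilibrium (private): 15.973 + 1.777x = 157.385 - 2.034x → x_m = 37.1063.
Social marginal benefit = demand − MEC = 152.232 - 2.366x.
Set SMB = MC: 152.232 - 2.366x = 15.973 + 1.777x → x* = 32.8890.
Between x* and x_m the wedge MC − SMB runs linearly from 0 to MEC(x_m), so the loss is a triangle.
DWL = ½ × 4.2173 × 17.4723 = 36.8430.

DWL = £36.843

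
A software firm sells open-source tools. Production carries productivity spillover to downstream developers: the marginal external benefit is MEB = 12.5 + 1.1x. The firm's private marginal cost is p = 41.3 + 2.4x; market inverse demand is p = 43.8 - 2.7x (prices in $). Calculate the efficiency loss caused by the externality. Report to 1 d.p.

DWL = $21.3

Market equilibrium (private): 41.3 + 2.4x = 43.8 - 2.7x → x_m = 0.4902.
Social marginal cost = private MC − MEB = 28.8 + 1.3x.
Set SMC = demand: 28.8 + 1.3x = 43.8 - 2.7x → x* = 3.7500.
Height of the DWL triangle at x_m is demand(x_m) − SMC(x_m) = MEB(x_m) = 13.0392.
DWL = ½ × 3.2598 × 13.0392 = 21.2526.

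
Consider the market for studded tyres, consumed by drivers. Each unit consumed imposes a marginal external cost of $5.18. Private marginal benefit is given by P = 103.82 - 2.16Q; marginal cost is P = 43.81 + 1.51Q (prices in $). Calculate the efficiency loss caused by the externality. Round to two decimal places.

Market equilibrium (private): 43.81 + 1.51Q = 103.82 - 2.16Q → Q_m = 16.3515.
Social marginal benefit = demand − MEC = 98.64 - 2.16Q.
Set SMB = MC: 98.64 - 2.16Q = 43.81 + 1.51Q → Q* = 14.9401.
Between Q* and Q_m the wedge MC − SMB runs linearly from 0 to MEC(Q_m), so the loss is a triangle.
DWL = ½ × 1.4114 × 5.1800 = 3.6555.

DWL = $3.66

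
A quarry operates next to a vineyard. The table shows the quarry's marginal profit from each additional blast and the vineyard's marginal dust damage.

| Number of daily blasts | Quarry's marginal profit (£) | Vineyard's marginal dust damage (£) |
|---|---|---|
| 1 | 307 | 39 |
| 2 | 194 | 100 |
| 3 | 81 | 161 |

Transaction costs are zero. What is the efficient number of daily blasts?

Bargaining reaches the level where marginal profit last exceeds marginal dust damage.
That holds through level 2 (194 ≥ 100) but not at 3 (81 < 161).

2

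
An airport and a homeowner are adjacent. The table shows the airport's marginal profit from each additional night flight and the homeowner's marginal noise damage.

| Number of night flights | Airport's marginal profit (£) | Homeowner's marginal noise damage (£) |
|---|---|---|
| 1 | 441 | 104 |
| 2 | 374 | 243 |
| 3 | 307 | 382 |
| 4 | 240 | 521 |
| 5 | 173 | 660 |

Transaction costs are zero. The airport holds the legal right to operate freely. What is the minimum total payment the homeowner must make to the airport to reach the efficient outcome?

Left alone the airport would choose level 5 (marginal profit stays positive).
Efficient level: k* = 2 (marginal profit ≥ marginal noise damage through 2).
The homeowner must at least cover the airport's forgone profit from cutting 5→2: 307 + 240 + 173 = 720.

£720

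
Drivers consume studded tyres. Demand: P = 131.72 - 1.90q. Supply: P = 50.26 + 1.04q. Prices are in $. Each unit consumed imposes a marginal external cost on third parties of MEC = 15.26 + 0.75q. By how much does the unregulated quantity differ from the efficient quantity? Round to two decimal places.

Market equilibrium (private): 50.26 + 1.04q = 131.72 - 1.90q → q_m = 27.7075.
Social marginal benefit = demand − MEC = 116.46 - 2.65q.
Set SMB = MC: 116.46 - 2.65q = 50.26 + 1.04q → q* = 17.9404.
Gap = |27.7075 − 17.9404| = 9.7671.

9.77 units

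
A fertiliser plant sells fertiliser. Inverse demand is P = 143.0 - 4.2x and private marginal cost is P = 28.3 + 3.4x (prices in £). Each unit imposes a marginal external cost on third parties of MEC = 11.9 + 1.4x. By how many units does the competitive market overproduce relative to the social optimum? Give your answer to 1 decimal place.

3.7 units

Market equilibrium (private): 28.3 + 3.4x = 143.0 - 4.2x → x_m = 15.0921.
Social marginal cost = private MC + MEC = 40.2 + 4.8x.
Set SMC = demand: 40.2 + 4.8x = 143.0 - 4.2x → x* = 11.4222.
Gap = |15.0921 − 11.4222| = 3.6699.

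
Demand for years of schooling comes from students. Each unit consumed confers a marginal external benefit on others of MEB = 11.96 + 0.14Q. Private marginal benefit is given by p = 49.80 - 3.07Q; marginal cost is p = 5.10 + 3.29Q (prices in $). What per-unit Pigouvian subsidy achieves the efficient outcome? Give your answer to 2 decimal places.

subsidy = $13.24 per unit

Social marginal benefit = demand + MEB = 61.76 - 2.93Q.
Set SMB = MC: 61.76 - 2.93Q = 5.10 + 3.29Q → Q* = 9.1093.
The Pigouvian subsidy equals MEB at Q*: 11.96 + 0.14×9.1093 = 13.2353.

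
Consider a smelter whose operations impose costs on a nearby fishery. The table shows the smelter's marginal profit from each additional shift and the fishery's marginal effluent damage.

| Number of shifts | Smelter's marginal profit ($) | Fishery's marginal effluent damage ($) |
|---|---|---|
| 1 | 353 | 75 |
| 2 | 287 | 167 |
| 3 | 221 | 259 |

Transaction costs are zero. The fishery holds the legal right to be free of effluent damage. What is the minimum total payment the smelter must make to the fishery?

Efficient level: marginal profit ≥ marginal effluent damage through level 2, so k* = 2.
With the fishery holding the right, the smelter must at least compensate total damage at k*: 75 + 167 = 242.

$242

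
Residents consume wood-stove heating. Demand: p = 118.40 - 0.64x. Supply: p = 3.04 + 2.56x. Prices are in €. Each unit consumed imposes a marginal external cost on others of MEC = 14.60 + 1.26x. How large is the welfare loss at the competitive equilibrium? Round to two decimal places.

Market equilibrium (private): 3.04 + 2.56x = 118.40 - 0.64x → x_m = 36.0500.
Social marginal benefit = demand − MEC = 103.80 - 1.90x.
Set SMB = MC: 103.80 - 1.90x = 3.04 + 2.56x → x* = 22.5919.
Between x* and x_m the wedge MC − SMB runs linearly from 0 to MEC(x_m), so the loss is a triangle.
DWL = ½ × 13.4581 × 60.0230 = 403.8978.

DWL = €403.90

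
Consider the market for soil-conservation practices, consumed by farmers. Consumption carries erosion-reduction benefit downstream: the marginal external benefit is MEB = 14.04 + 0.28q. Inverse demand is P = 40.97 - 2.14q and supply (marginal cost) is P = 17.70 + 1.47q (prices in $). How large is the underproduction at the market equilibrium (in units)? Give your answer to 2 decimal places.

4.76 units

Market equilibrium (private): 17.70 + 1.47q = 40.97 - 2.14q → q_m = 6.4460.
Social marginal benefit = demand + MEB = 55.01 - 1.86q.
Set SMB = MC: 55.01 - 1.86q = 17.70 + 1.47q → q* = 11.2042.
Gap = |6.4460 − 11.2042| = 4.7582.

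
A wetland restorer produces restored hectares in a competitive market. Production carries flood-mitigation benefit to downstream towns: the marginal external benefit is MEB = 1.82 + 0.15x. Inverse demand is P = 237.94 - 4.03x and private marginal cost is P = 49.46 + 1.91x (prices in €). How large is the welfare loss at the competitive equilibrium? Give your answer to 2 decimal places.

DWL = €3.74

Market equilibrium (private): 49.46 + 1.91x = 237.94 - 4.03x → x_m = 31.7306.
Social marginal cost = private MC − MEB = 47.64 + 1.76x.
Set SMC = demand: 47.64 + 1.76x = 237.94 - 4.03x → x* = 32.8670.
The welfare-loss triangle has base |x_m − x*| and height MEB(x_m) (the vertical gap between SMC and demand is zero at x* and MEB at x_m).
DWL = ½ × 1.1364 × 6.5796 = 3.7385.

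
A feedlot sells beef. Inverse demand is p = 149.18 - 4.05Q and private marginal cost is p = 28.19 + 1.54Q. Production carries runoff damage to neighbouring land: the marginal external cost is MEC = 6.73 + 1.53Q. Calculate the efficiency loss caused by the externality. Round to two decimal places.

Market equilibrium (private): 28.19 + 1.54Q = 149.18 - 4.05Q → Q_m = 21.6440.
Social marginal cost = private MC + MEC = 34.92 + 3.07Q.
Set SMC = demand: 34.92 + 3.07Q = 149.18 - 4.05Q → Q* = 16.0478.
Between Q* and Q_m the wedge SMC − demand runs linearly from 0 to MEC(Q_m), so the loss is a triangle.
DWL = ½ × 5.5962 × 39.8453 = 111.4911.

DWL = 111.49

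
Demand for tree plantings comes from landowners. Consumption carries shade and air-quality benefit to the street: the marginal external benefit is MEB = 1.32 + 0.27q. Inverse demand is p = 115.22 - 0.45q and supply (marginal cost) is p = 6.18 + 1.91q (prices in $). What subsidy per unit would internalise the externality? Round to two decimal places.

subsidy = $15.58 per unit

Social marginal benefit = demand + MEB = 116.54 - 0.18q.
Set SMB = MC: 116.54 - 0.18q = 6.18 + 1.91q → q* = 52.8038.
The Pigouvian subsidy equals MEB at q*: 1.32 + 0.27×52.8038 = 15.5770.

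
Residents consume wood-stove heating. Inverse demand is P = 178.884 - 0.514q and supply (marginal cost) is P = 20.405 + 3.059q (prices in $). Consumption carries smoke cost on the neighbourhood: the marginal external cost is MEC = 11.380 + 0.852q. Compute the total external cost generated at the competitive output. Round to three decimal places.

$1342.838

Market equilibrium (private): 20.405 + 3.059q = 178.884 - 0.514q → q_m = 44.3546.
Total external cost = ∫₀^{q_m} (11.380 + 0.852q) dq = 11.380×44.3546 + ½×0.852×44.3546² = 1342.8382.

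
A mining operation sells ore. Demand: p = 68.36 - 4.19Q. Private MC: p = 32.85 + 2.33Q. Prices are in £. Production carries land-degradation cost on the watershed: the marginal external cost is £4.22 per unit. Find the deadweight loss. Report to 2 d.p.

Market equilibrium (private): 32.85 + 2.33Q = 68.36 - 4.19Q → Q_m = 5.4463.
Social marginal cost = private MC + MEC = 37.07 + 2.33Q.
Set SMC = demand: 37.07 + 2.33Q = 68.36 - 4.19Q → Q* = 4.7991.
Height of the DWL triangle at Q_m is SMC(Q_m) − demand(Q_m) = MEC(Q_m) = 4.2200.
DWL = ½ × 0.6472 × 4.2200 = 1.3656.

DWL = £1.37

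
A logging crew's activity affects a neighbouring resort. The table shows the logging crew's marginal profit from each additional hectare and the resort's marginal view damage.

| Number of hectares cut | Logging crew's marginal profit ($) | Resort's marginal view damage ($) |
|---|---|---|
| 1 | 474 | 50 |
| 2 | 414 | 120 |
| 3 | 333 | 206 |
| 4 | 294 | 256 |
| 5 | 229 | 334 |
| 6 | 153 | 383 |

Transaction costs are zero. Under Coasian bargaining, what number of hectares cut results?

4

Bargaining reaches the level where marginal profit last exceeds marginal view damage.
That holds through level 4 (294 ≥ 256) but not at 5 (229 < 334).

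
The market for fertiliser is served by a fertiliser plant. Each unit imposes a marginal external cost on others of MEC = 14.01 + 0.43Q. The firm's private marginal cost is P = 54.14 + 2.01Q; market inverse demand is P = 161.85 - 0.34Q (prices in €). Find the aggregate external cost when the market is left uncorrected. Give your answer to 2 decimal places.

Market equilibrium (private): 54.14 + 2.01Q = 161.85 - 0.34Q → Q_m = 45.8340.
Total external cost = ∫₀^{Q_m} (14.01 + 0.43Q) dQ = 14.01×45.8340 + ½×0.43×45.8340² = 1093.7968.

€1093.80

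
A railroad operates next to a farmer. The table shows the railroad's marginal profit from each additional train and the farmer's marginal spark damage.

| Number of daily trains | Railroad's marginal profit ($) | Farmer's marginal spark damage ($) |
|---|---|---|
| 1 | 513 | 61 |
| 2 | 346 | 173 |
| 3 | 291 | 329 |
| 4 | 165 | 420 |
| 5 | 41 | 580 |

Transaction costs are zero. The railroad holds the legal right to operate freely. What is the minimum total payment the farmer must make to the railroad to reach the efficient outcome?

Left alone the railroad would choose level 5 (marginal profit stays positive).
Efficient level: k* = 2 (marginal profit ≥ marginal spark damage through 2).
The farmer must at least cover the railroad's forgone profit from cutting 5→2: 291 + 165 + 41 = 497.

$497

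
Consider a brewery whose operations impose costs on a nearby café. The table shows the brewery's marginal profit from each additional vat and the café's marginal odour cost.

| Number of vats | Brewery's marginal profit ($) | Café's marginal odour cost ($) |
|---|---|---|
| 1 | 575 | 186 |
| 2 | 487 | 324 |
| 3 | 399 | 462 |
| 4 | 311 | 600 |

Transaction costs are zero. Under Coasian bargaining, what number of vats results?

2

Bargaining reaches the level where marginal profit last exceeds marginal odour cost.
That holds through level 2 (487 ≥ 324) but not at 3 (399 < 462).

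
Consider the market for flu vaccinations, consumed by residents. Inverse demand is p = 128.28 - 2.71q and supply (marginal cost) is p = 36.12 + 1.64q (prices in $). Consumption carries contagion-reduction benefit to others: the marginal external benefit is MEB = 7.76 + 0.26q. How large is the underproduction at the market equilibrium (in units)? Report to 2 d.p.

3.24 units

Market equilibrium (private): 36.12 + 1.64q = 128.28 - 2.71q → q_m = 21.1862.
Social marginal benefit = demand + MEB = 136.04 - 2.45q.
Set SMB = MC: 136.04 - 2.45q = 36.12 + 1.64q → q* = 24.4303.
Gap = |21.1862 − 24.4303| = 3.2441.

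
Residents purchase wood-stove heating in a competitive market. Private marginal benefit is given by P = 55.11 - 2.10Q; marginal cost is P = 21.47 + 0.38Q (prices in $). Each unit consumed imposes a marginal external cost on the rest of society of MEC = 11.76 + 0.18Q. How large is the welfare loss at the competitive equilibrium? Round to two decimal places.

Market equilibrium (private): 21.47 + 0.38Q = 55.11 - 2.10Q → Q_m = 13.5645.
Social marginal benefit = demand − MEC = 43.35 - 2.28Q.
Set SMB = MC: 43.35 - 2.28Q = 21.47 + 0.38Q → Q* = 8.2256.
The welfare-loss triangle has base |Q_m − Q*| and height MEC(Q_m) (the vertical gap between SMB and MC is zero at Q* and MEC at Q_m).
DWL = ½ × 5.3389 × 14.2016 = 37.9105.

DWL = $37.91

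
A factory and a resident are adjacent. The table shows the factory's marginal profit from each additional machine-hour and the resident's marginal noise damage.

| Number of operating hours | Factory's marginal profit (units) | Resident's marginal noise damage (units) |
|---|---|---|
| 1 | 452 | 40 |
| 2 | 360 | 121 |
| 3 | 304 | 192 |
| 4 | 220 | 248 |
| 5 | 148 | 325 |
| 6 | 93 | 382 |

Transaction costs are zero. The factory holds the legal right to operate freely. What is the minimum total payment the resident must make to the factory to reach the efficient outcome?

Left alone the factory would choose level 6 (marginal profit stays positive).
Efficient level: k* = 3 (marginal profit ≥ marginal noise damage through 3).
The resident must at least cover the factory's forgone profit from cutting 6→3: 220 + 148 + 93 = 461.

461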